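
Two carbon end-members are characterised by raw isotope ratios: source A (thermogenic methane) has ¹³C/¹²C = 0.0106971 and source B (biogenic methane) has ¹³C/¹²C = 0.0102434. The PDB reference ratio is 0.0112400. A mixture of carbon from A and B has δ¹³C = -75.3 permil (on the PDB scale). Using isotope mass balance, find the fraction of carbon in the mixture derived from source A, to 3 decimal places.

δ_A = (0.0106971/0.0112400 − 1)×1000 = (0.951699 − 1)×1000 = -48.301 permil
δ_B = (0.0102434/0.0112400 − 1)×1000 = (0.911335 − 1)×1000 = -88.665 permil
f_A = (δ_mix − δ_B)/(δ_A − δ_B) = (-75.3 − (-88.665))/(-48.301 − (-88.665))
f_A = 13.365 / 40.365 = 0.3311

0.331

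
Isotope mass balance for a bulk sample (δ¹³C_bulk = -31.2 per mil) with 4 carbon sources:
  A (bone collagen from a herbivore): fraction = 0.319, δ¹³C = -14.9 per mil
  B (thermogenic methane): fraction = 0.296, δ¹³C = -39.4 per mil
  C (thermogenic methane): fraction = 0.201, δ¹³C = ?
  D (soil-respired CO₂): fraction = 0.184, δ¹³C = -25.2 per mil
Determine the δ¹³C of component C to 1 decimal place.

Isotope mass balance: δ_bulk = Σ fᵢ·δᵢ.
-31.2 = 0.319×(-14.9) + 0.296×(-39.4) + 0.201×δ_C + 0.184×(-25.2)
0.201·δ_C = -31.2 − (-21.052) = -10.148
δ_C = -10.148 / 0.201 = -50.49 per mil

-50.5 per mil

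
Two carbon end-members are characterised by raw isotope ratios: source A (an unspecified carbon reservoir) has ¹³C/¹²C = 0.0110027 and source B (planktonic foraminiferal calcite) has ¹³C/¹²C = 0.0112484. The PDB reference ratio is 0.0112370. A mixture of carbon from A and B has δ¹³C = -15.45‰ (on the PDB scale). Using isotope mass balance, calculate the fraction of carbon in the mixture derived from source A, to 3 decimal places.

0.753

δ_A = (0.0110027/0.0112370 − 1)×1000 = (0.979149 − 1)×1000 = -20.851‰
δ_B = (0.0112484/0.0112370 − 1)×1000 = (1.001015 − 1)×1000 = 1.015‰
f_A = (δ_mix − δ_B)/(δ_A − δ_B) = (-15.45 − (1.015))/(-20.851 − (1.015))
f_A = -16.465 / -21.865 = 0.7530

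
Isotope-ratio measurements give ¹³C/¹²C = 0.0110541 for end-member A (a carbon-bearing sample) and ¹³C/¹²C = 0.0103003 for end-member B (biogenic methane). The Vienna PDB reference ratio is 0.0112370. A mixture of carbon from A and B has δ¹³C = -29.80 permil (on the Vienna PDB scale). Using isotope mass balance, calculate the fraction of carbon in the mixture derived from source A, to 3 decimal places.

δ_A = (0.0110541/0.0112370 − 1)×1000 = (0.983723 − 1)×1000 = -16.277 permil
δ_B = (0.0103003/0.0112370 − 1)×1000 = (0.916641 − 1)×1000 = -83.359 permil
f_A = (δ_mix − δ_B)/(δ_A − δ_B) = (-29.80 − (-83.359))/(-16.277 − (-83.359))
f_A = 53.559 / 67.082 = 0.7984

0.798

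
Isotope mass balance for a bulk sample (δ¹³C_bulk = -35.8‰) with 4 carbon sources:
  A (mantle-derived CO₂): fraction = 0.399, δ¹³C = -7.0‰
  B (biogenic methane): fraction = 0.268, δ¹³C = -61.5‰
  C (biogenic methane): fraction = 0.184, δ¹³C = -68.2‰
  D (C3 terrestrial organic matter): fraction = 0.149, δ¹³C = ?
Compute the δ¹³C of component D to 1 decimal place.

-26.7‰

Isotope mass balance: δ_bulk = Σ fᵢ·δᵢ.
-35.8 = 0.399×(-7.0) + 0.268×(-61.5) + 0.184×(-68.2) + 0.149×δ_D
0.149·δ_D = -35.8 − (-31.824) = -3.976
δ_D = -3.976 / 0.149 = -26.69‰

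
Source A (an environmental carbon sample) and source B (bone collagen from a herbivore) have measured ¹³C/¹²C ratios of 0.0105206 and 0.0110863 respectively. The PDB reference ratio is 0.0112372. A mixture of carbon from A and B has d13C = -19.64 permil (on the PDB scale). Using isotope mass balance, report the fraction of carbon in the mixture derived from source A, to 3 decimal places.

0.123

δ_A = (0.0105206/0.0112372 − 1)×1000 = (0.936230 − 1)×1000 = -63.770 permil
δ_B = (0.0110863/0.0112372 − 1)×1000 = (0.986571 − 1)×1000 = -13.429 permil
f_A = (δ_mix − δ_B)/(δ_A − δ_B) = (-19.64 − (-13.429))/(-63.770 − (-13.429))
f_A = -6.211 / -50.342 = 0.1234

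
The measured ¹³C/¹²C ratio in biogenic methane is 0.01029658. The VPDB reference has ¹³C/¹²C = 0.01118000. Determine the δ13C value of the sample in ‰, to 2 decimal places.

δ13C = (R_sample / R_standard − 1) × 1000
R_sample / R_standard = 0.01029658 / 0.01118000 = 0.920982
δ13C = (0.920982 − 1) × 1000 = -79.018‰

-79.02‰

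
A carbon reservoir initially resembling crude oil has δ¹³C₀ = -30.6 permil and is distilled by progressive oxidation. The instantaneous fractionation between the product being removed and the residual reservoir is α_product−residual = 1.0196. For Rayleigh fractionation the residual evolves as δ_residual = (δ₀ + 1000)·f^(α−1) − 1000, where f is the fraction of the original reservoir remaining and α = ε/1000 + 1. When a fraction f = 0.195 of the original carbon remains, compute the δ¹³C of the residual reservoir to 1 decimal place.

Rayleigh residual: δ_res = (δ₀ + 1000)·f^(α−1) − 1000
α − 1 = 0.01960
f^(α−1) = 0.195^(0.01960) = 0.968467
δ_res = (-30.6 + 1000) × 0.968467 − 1000 = 938.832 − 1000 = -61.17 permil

-61.2 permil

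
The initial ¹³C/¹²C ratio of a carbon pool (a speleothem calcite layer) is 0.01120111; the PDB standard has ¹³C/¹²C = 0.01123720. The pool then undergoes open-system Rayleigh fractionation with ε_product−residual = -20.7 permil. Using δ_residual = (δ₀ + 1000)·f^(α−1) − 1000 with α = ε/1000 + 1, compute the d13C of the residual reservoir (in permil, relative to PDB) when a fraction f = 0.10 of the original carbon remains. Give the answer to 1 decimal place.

45.4 permil

δ₀ = (0.01120111/0.01123720 − 1)×1000 = (0.996788 − 1)×1000 = -3.212 permil
α − 1 = ε/1000 = -0.0207
f^(α−1) = 0.10^(-0.0207) = 1.048818
δ_res = (-3.212 + 1000) × 1.048818 − 1000 = 1045.449 − 1000 = 45.45 permil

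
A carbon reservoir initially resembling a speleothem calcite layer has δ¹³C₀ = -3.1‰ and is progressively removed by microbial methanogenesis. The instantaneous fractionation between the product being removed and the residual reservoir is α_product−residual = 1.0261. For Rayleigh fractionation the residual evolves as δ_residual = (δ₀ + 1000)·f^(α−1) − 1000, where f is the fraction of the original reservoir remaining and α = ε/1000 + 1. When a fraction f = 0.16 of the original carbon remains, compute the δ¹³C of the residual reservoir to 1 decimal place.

Rayleigh residual: δ_res = (δ₀ + 1000)·f^(α−1) − 1000
α − 1 = 0.02610
f^(α−1) = 0.16^(0.02610) = 0.953295
δ_res = (-3.1 + 1000) × 0.953295 − 1000 = 950.340 − 1000 = -49.66‰

-49.7‰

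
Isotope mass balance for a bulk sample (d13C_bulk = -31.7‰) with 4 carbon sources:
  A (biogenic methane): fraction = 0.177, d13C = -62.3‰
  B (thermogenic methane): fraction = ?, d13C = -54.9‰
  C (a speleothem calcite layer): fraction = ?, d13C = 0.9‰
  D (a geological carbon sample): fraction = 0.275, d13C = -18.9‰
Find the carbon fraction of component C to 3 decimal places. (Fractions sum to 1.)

Let f_C and f_B be the unknown fractions; fractions sum to 1 so f_C + f_B = 0.548.
Mass balance: Σ fᵢ·δᵢ = δ_bulk ⇒ f_C·(0.9) + f_B·(-54.9) = -31.7 − (-16.225) = -15.475
Substitute f_B = 0.548 − f_C:
f_C·(0.9 − -54.9) = -15.475 − 0.548×(-54.9) = 14.610
f_C = 14.610 / 55.8 = 0.2618

0.262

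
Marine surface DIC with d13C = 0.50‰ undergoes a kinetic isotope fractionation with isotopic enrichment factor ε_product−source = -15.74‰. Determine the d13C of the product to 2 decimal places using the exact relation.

-15.25‰

Exactly, δ_product = (δ_source + 1000)·(ε/1000 + 1) − 1000.
δ_product = (0.50 + 1000) × (-15.74/1000 + 1) − 1000
δ_product = -15.248‰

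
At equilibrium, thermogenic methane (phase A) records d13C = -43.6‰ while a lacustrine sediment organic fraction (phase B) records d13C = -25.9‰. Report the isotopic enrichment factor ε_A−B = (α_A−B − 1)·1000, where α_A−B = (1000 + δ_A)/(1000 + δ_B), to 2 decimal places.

-18.17‰

α_A−B = (1000 + -43.6) / (1000 + -25.9) = 956.4 / 974.1 = 0.981829
ε_A−B = (0.981829 − 1) × 1000 = -18.171‰
(The approximation ε ≈ δ_A − δ_B would give -17.7‰.)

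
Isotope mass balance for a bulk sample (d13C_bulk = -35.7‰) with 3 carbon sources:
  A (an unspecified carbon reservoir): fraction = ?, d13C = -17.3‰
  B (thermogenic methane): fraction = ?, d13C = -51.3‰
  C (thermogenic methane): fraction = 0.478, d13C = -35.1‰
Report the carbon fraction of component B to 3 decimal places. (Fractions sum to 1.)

Let f_B and f_A be the unknown fractions; fractions sum to 1 so f_B + f_A = 0.522.
Mass balance: Σ fᵢ·δᵢ = δ_bulk ⇒ f_B·(-51.3) + f_A·(-17.3) = -35.7 − (-16.778) = -18.922
Substitute f_A = 0.522 − f_B:
f_B·(-51.3 − -17.3) = -18.922 − 0.522×(-17.3) = -9.892
f_B = -9.892 / -34.0 = 0.2909

0.291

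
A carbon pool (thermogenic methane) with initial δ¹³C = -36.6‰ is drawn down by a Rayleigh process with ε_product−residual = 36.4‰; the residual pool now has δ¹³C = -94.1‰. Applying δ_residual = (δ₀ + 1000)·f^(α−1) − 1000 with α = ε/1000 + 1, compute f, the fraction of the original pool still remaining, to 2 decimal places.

α − 1 = ε/1000 = 0.0364
(δ_res + 1000)/(δ₀ + 1000) = (-94.1 + 1000)/(-36.6 + 1000) = 905.9/963.4 = 0.940316
f = 0.940316^(1/0.0364) = exp(ln(0.940316)/0.0364) = exp(-0.06154/0.0364)
f = exp(-1.6907) = 0.1844

0.18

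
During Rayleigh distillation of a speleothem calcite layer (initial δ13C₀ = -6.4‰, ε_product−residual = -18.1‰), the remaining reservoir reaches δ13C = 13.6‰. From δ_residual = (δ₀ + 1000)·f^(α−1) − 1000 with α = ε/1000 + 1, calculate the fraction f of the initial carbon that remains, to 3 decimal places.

0.333

α − 1 = ε/1000 = -0.0181
(δ_res + 1000)/(δ₀ + 1000) = (13.6 + 1000)/(-6.4 + 1000) = 1013.6/993.6 = 1.020129
f = 1.020129^(1/-0.0181) = exp(ln(1.020129)/-0.0181) = exp(0.01993/-0.0181)
f = exp(-1.1010) = 0.3325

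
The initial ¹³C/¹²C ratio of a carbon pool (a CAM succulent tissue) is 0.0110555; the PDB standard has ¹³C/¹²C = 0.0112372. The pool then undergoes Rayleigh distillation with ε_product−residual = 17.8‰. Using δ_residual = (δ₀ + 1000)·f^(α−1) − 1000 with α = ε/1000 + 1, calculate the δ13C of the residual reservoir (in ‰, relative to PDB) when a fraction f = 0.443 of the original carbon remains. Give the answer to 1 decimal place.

δ₀ = (0.0110555/0.0112372 − 1)×1000 = (0.983830 − 1)×1000 = -16.170‰
α − 1 = ε/1000 = 0.0178
f^(α−1) = 0.443^(0.0178) = 0.985612
δ_res = (-16.170 + 1000) × 0.985612 − 1000 = 969.675 − 1000 = -30.32‰

-30.3‰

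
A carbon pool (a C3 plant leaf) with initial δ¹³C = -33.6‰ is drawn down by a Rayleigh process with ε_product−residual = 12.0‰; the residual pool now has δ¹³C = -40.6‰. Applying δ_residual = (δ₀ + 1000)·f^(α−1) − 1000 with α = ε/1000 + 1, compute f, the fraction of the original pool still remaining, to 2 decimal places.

α − 1 = ε/1000 = 0.0120
(δ_res + 1000)/(δ₀ + 1000) = (-40.6 + 1000)/(-33.6 + 1000) = 959.4/966.4 = 0.992757
f = 0.992757^(1/0.0120) = exp(ln(0.992757)/0.0120) = exp(-0.00727/0.0120)
f = exp(-0.6058) = 0.5456

0.55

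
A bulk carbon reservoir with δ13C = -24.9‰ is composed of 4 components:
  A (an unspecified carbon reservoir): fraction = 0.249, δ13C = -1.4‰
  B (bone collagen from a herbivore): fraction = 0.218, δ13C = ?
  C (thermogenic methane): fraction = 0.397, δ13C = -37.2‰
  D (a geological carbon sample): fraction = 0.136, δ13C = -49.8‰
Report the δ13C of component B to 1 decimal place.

-13.8‰

Isotope mass balance: δ_bulk = Σ fᵢ·δᵢ.
-24.9 = 0.249×(-1.4) + 0.218×δ_B + 0.397×(-37.2) + 0.136×(-49.8)
0.218·δ_B = -24.9 − (-21.890) = -3.010
δ_B = -3.010 / 0.218 = -13.81‰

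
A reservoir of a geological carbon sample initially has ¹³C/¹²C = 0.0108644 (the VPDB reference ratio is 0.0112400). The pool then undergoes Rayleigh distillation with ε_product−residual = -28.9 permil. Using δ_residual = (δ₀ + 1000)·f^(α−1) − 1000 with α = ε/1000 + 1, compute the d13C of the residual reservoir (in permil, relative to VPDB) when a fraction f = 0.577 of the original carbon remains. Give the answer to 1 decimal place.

-17.9 permil

δ₀ = (0.0108644/0.0112400 − 1)×1000 = (0.966584 − 1)×1000 = -33.416 permil
α − 1 = ε/1000 = -0.0289
f^(α−1) = 0.577^(-0.0289) = 1.016019
δ_res = (-33.416 + 1000) × 1.016019 − 1000 = 982.068 − 1000 = -17.93 permil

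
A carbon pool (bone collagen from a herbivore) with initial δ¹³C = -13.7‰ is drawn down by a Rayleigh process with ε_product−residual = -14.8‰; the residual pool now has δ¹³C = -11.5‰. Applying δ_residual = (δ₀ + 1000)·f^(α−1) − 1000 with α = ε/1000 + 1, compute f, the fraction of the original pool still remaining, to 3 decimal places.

0.860

α − 1 = ε/1000 = -0.0148
(δ_res + 1000)/(δ₀ + 1000) = (-11.5 + 1000)/(-13.7 + 1000) = 988.5/986.3 = 1.002231
f = 1.002231^(1/-0.0148) = exp(ln(1.002231)/-0.0148) = exp(0.00223/-0.0148)
f = exp(-0.1505) = 0.8602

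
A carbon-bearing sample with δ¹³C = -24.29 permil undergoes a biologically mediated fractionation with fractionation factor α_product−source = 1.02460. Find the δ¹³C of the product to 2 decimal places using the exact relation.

δ_product = (δ_source + 1000)·α − 1000
δ_product = (-24.29 + 1000) × 1.02460 − 1000
δ_product = 999.712 − 1000 = -0.288 permil

-0.29 permil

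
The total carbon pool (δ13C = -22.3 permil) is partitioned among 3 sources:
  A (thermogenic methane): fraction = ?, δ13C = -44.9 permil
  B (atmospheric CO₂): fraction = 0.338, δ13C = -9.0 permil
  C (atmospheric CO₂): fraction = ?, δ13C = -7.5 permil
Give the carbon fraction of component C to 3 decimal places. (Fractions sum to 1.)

0.280

Let f_C and f_A be the unknown fractions; fractions sum to 1 so f_C + f_A = 0.662.
Mass balance: Σ fᵢ·δᵢ = δ_bulk ⇒ f_C·(-7.5) + f_A·(-44.9) = -22.3 − (-3.042) = -19.258
Substitute f_A = 0.662 − f_C:
f_C·(-7.5 − -44.9) = -19.258 − 0.662×(-44.9) = 10.466
f_C = 10.466 / 37.4 = 0.2798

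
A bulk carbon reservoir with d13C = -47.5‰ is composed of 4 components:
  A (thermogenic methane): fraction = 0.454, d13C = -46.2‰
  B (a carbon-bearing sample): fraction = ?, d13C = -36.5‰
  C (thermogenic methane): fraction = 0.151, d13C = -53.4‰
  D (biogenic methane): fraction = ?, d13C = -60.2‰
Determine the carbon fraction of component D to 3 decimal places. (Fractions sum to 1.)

Let f_D and f_B be the unknown fractions; fractions sum to 1 so f_D + f_B = 0.395.
Mass balance: Σ fᵢ·δᵢ = δ_bulk ⇒ f_D·(-60.2) + f_B·(-36.5) = -47.5 − (-29.038) = -18.462
Substitute f_B = 0.395 − f_D:
f_D·(-60.2 − -36.5) = -18.462 − 0.395×(-36.5) = -4.044
f_D = -4.044 / -23.7 = 0.1706

0.171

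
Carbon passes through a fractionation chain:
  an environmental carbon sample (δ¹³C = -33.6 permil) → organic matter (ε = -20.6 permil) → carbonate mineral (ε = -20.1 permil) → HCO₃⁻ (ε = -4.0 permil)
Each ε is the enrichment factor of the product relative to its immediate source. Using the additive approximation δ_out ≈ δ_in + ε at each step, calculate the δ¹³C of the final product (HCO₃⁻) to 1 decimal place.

step 1: δ ≈ -33.6 + (-20.6) = -54.2 permil
step 2: δ ≈ -54.2 + (-20.1) = -74.3 permil
step 3: δ ≈ -74.3 + (-4.0) = -78.3 permil

-78.3 permil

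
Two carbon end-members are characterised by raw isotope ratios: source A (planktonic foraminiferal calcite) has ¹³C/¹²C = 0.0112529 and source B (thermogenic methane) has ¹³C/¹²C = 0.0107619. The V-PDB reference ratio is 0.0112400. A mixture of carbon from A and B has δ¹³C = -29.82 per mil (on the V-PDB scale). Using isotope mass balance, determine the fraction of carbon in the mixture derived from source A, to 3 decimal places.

δ_A = (0.0112529/0.0112400 − 1)×1000 = (1.001148 − 1)×1000 = 1.148 per mil
δ_B = (0.0107619/0.0112400 − 1)×1000 = (0.957464 − 1)×1000 = -42.536 per mil
f_A = (δ_mix − δ_B)/(δ_A − δ_B) = (-29.82 − (-42.536))/(1.148 − (-42.536))
f_A = 12.716 / 43.683 = 0.2911

0.291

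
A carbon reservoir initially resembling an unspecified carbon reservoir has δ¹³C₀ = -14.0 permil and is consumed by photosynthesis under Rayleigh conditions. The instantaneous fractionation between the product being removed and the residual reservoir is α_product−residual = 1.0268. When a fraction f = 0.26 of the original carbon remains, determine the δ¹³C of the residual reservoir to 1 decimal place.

-49.0 permil

Rayleigh residual: δ_res = (δ₀ + 1000)·f^(α−1) − 1000
α − 1 = 0.02680
f^(α−1) = 0.26^(0.02680) = 0.964542
δ_res = (-14.0 + 1000) × 0.964542 − 1000 = 951.039 − 1000 = -48.96 permil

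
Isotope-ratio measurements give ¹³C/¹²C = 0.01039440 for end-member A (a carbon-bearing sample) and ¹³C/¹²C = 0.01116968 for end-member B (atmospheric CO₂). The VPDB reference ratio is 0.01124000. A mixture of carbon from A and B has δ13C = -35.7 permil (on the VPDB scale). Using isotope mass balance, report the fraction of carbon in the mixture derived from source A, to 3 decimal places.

δ_A = (0.01039440/0.01124000 − 1)×1000 = (0.924769 − 1)×1000 = -75.231 permil
δ_B = (0.01116968/0.01124000 − 1)×1000 = (0.993744 − 1)×1000 = -6.256 permil
f_A = (δ_mix − δ_B)/(δ_A − δ_B) = (-35.7 − (-6.256))/(-75.231 − (-6.256))
f_A = -29.444 / -68.975 = 0.4269

0.427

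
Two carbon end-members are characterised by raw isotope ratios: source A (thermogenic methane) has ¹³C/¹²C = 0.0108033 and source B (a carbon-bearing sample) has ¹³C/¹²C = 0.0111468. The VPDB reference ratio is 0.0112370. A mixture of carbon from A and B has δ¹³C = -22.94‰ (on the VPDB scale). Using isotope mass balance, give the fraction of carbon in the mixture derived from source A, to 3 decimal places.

0.488

δ_A = (0.0108033/0.0112370 − 1)×1000 = (0.961404 − 1)×1000 = -38.596‰
δ_B = (0.0111468/0.0112370 − 1)×1000 = (0.991973 − 1)×1000 = -8.027‰
f_A = (δ_mix − δ_B)/(δ_A − δ_B) = (-22.94 − (-8.027))/(-38.596 − (-8.027))
f_A = -14.913 / -30.569 = 0.4879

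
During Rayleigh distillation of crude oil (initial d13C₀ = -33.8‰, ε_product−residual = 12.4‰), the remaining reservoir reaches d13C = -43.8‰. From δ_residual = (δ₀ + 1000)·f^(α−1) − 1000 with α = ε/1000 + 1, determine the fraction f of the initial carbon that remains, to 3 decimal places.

α − 1 = ε/1000 = 0.0124
(δ_res + 1000)/(δ₀ + 1000) = (-43.8 + 1000)/(-33.8 + 1000) = 956.2/966.2 = 0.989650
f = 0.989650^(1/0.0124) = exp(ln(0.989650)/0.0124) = exp(-0.01040/0.0124)
f = exp(-0.8390) = 0.4321

0.432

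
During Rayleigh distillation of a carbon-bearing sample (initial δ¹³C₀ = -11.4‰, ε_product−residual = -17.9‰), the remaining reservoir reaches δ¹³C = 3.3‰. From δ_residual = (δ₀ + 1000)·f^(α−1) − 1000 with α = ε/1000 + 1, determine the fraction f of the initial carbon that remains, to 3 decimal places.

α − 1 = ε/1000 = -0.0179
(δ_res + 1000)/(δ₀ + 1000) = (3.3 + 1000)/(-11.4 + 1000) = 1003.3/988.6 = 1.014870
f = 1.014870^(1/-0.0179) = exp(ln(1.014870)/-0.0179) = exp(0.01476/-0.0179)
f = exp(-0.8246) = 0.4384

0.438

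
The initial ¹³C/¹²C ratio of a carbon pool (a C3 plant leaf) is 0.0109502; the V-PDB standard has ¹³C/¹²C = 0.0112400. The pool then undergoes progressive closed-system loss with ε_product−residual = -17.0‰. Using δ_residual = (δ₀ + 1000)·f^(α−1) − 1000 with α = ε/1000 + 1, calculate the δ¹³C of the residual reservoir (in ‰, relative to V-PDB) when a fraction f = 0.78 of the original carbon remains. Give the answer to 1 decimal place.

δ₀ = (0.0109502/0.0112400 − 1)×1000 = (0.974217 − 1)×1000 = -25.783‰
α − 1 = ε/1000 = -0.0170
f^(α−1) = 0.78^(-0.0170) = 1.004233
δ_res = (-25.783 + 1000) × 1.004233 − 1000 = 978.341 − 1000 = -21.66‰

-21.7‰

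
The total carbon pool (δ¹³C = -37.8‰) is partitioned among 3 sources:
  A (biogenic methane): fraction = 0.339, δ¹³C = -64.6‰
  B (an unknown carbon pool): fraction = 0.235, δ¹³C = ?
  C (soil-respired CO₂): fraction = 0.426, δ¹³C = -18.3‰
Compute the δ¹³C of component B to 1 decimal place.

-34.5‰

Isotope mass balance: δ_bulk = Σ fᵢ·δᵢ.
-37.8 = 0.339×(-64.6) + 0.235×δ_B + 0.426×(-18.3)
0.235·δ_B = -37.8 − (-29.695) = -8.105
δ_B = -8.105 / 0.235 = -34.49‰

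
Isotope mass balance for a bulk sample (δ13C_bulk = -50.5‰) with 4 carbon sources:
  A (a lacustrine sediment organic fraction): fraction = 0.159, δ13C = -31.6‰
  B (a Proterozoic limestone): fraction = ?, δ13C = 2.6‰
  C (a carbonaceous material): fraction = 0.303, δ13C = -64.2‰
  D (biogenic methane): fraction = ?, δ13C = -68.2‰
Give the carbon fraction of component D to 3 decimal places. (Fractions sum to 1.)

0.387

Let f_D and f_B be the unknown fractions; fractions sum to 1 so f_D + f_B = 0.538.
Mass balance: Σ fᵢ·δᵢ = δ_bulk ⇒ f_D·(-68.2) + f_B·(2.6) = -50.5 − (-24.477) = -26.023
Substitute f_B = 0.538 − f_D:
f_D·(-68.2 − 2.6) = -26.023 − 0.538×(2.6) = -27.422
f_D = -27.422 / -70.8 = 0.3873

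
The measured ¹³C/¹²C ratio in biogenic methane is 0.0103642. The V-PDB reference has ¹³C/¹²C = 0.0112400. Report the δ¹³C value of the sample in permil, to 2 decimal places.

δ¹³C = (R_sample / R_standard − 1) × 1000
R_sample / R_standard = 0.0103642 / 0.0112400 = 0.922082
δ¹³C = (0.922082 − 1) × 1000 = -77.918 permil

-77.92 permil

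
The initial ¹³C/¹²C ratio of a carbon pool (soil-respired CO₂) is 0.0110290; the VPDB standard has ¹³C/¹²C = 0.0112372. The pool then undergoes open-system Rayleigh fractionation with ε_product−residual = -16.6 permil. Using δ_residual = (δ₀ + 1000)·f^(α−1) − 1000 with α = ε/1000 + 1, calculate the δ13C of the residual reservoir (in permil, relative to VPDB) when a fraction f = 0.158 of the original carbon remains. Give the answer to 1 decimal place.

δ₀ = (0.0110290/0.0112372 − 1)×1000 = (0.981472 − 1)×1000 = -18.528 permil
α − 1 = ε/1000 = -0.0166
f^(α−1) = 0.158^(-0.0166) = 1.031104
δ_res = (-18.528 + 1000) × 1.031104 − 1000 = 1012.000 − 1000 = 12.00 permil

12.0 permil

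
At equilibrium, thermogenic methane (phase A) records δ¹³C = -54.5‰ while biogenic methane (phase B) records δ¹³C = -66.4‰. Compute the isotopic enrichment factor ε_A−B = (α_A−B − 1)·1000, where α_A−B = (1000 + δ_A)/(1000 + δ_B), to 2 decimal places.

12.75‰

α_A−B = (1000 + -54.5) / (1000 + -66.4) = 945.5 / 933.6 = 1.012746
ε_A−B = (1.012746 − 1) × 1000 = 12.746‰
(The approximation ε ≈ δ_A − δ_B would give 11.9‰.)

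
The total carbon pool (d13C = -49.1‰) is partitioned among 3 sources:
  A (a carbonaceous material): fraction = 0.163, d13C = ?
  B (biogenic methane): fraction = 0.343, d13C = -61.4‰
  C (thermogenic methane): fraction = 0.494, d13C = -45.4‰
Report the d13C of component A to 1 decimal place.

Isotope mass balance: δ_bulk = Σ fᵢ·δᵢ.
-49.1 = 0.163×δ_A + 0.343×(-61.4) + 0.494×(-45.4)
0.163·δ_A = -49.1 − (-43.488) = -5.612
δ_A = -5.612 / 0.163 = -34.43‰

-34.4‰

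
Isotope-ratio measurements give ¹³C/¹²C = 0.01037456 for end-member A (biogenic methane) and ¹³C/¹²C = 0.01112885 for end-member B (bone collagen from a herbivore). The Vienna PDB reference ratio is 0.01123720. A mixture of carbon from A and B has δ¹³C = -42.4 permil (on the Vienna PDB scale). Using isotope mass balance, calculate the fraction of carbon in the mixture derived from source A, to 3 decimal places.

0.488

δ_A = (0.01037456/0.01123720 − 1)×1000 = (0.923234 − 1)×1000 = -76.766 permil
δ_B = (0.01112885/0.01123720 − 1)×1000 = (0.990358 − 1)×1000 = -9.642 permil
f_A = (δ_mix − δ_B)/(δ_A − δ_B) = (-42.4 − (-9.642))/(-76.766 − (-9.642))
f_A = -32.758 / -67.124 = 0.4880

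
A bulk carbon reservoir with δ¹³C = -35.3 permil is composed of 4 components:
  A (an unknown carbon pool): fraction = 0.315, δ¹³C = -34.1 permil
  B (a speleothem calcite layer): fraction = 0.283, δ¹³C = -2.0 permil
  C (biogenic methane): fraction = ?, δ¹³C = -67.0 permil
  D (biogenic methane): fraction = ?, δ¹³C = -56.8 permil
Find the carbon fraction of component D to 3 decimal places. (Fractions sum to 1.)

Let f_D and f_C be the unknown fractions; fractions sum to 1 so f_D + f_C = 0.402.
Mass balance: Σ fᵢ·δᵢ = δ_bulk ⇒ f_D·(-56.8) + f_C·(-67.0) = -35.3 − (-11.308) = -23.992
Substitute f_C = 0.402 − f_D:
f_D·(-56.8 − -67.0) = -23.992 − 0.402×(-67.0) = 2.942
f_D = 2.942 / 10.2 = 0.2884

0.288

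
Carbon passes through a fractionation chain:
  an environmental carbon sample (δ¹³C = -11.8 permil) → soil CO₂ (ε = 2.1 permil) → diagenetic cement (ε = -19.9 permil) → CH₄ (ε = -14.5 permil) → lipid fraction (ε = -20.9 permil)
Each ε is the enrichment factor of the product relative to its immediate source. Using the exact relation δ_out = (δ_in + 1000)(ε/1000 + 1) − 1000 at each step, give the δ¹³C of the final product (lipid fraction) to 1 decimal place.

-63.5 permil

step 1: δ = (-11.80 + 1000)·(2.1/1000 + 1) − 1000 = -9.72 permil
step 2: δ = (-9.72 + 1000)·(-19.9/1000 + 1) − 1000 = -29.43 permil
step 3: δ = (-29.43 + 1000)·(-14.5/1000 + 1) − 1000 = -43.50 permil
step 4: δ = (-43.50 + 1000)·(-20.9/1000 + 1) − 1000 = -63.50 permil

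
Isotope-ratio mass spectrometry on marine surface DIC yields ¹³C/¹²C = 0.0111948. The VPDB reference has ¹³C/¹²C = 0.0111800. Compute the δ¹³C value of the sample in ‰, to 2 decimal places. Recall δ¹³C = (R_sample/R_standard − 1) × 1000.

1.32‰

δ¹³C = (R_sample / R_standard − 1) × 1000
R_sample / R_standard = 0.0111948 / 0.0111800 = 1.001324
δ¹³C = (1.001324 − 1) × 1000 = 1.324‰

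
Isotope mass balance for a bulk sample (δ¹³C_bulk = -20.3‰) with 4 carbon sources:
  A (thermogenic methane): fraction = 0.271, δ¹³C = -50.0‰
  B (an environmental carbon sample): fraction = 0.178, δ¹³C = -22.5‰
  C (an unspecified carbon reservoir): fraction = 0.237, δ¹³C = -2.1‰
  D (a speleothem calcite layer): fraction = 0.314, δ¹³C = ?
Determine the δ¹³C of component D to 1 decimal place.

-7.2‰

Isotope mass balance: δ_bulk = Σ fᵢ·δᵢ.
-20.3 = 0.271×(-50.0) + 0.178×(-22.5) + 0.237×(-2.1) + 0.314×δ_D
0.314·δ_D = -20.3 − (-18.053) = -2.247
δ_D = -2.247 / 0.314 = -7.16‰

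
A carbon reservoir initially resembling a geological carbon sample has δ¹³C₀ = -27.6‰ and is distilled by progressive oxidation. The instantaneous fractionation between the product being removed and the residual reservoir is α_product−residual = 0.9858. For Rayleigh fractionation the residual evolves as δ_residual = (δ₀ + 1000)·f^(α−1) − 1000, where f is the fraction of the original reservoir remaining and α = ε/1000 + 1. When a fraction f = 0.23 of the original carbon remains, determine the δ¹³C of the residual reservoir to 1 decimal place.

-7.1‰

Rayleigh residual: δ_res = (δ₀ + 1000)·f^(α−1) − 1000
α − 1 = -0.01420
f^(α−1) = 0.23^(-0.01420) = 1.021089
δ_res = (-27.6 + 1000) × 1.021089 − 1000 = 992.907 − 1000 = -7.09‰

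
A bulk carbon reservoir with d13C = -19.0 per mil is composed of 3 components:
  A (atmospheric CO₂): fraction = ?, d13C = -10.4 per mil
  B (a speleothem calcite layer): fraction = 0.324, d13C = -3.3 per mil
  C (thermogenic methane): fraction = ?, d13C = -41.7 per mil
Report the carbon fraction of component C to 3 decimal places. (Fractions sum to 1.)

0.348

Let f_C and f_A be the unknown fractions; fractions sum to 1 so f_C + f_A = 0.676.
Mass balance: Σ fᵢ·δᵢ = δ_bulk ⇒ f_C·(-41.7) + f_A·(-10.4) = -19.0 − (-1.069) = -17.931
Substitute f_A = 0.676 − f_C:
f_C·(-41.7 − -10.4) = -17.931 − 0.676×(-10.4) = -10.900
f_C = -10.900 / -31.3 = 0.3483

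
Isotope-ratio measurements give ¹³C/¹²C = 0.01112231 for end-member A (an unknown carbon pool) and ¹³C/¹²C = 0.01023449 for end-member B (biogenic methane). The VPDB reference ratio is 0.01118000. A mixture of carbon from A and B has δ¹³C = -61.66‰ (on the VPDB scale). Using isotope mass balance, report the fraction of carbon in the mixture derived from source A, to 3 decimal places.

0.289

δ_A = (0.01112231/0.01118000 − 1)×1000 = (0.994840 − 1)×1000 = -5.160‰
δ_B = (0.01023449/0.01118000 − 1)×1000 = (0.915428 − 1)×1000 = -84.572‰
f_A = (δ_mix − δ_B)/(δ_A − δ_B) = (-61.66 − (-84.572))/(-5.160 − (-84.572))
f_A = 22.912 / 79.411 = 0.2885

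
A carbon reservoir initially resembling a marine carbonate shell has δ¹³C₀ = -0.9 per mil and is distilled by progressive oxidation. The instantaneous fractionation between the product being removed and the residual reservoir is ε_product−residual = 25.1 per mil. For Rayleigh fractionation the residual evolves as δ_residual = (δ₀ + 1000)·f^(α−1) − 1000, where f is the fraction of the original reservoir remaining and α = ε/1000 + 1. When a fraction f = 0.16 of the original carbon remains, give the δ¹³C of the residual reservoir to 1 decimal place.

Rayleigh residual: δ_res = (δ₀ + 1000)·f^(α−1) − 1000
α = ε/1000 + 1 = 1.02510, so α − 1 = 0.02510
f^(α−1) = 0.16^(0.02510) = 0.955044
δ_res = (-0.9 + 1000) × 0.955044 − 1000 = 954.185 − 1000 = -45.82 per mil

-45.8 per mil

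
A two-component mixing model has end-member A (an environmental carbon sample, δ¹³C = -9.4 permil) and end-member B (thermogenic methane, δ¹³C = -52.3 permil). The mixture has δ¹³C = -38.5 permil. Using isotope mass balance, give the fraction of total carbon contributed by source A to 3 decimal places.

δ_mix = f_A·δ_A + (1 − f_A)·δ_B  ⇒  f_A = (δ_mix − δ_B)/(δ_A − δ_B)
f_A = (-38.5 − (-52.3)) / (-9.4 − (-52.3))
f_A = 13.8 / 42.9 = 0.3217

0.322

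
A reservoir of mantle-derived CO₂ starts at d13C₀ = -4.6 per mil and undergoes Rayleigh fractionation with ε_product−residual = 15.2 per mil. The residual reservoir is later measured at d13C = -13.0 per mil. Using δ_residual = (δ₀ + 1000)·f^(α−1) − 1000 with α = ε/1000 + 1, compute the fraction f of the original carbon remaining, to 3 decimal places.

0.573

α − 1 = ε/1000 = 0.0152
(δ_res + 1000)/(δ₀ + 1000) = (-13.0 + 1000)/(-4.6 + 1000) = 987.0/995.4 = 0.991561
f = 0.991561^(1/0.0152) = exp(ln(0.991561)/0.0152) = exp(-0.00847/0.0152)
f = exp(-0.5575) = 0.5726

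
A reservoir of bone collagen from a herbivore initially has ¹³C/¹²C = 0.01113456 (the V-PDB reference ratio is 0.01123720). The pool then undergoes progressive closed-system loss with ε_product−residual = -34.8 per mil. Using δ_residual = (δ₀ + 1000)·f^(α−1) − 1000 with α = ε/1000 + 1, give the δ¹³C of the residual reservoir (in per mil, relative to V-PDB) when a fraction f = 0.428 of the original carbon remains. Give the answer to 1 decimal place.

20.6 per mil

δ₀ = (0.01113456/0.01123720 − 1)×1000 = (0.990866 − 1)×1000 = -9.134 per mil
α − 1 = ε/1000 = -0.0348
f^(α−1) = 0.428^(-0.0348) = 1.029973
δ_res = (-9.134 + 1000) × 1.029973 − 1000 = 1020.565 − 1000 = 20.57 per mil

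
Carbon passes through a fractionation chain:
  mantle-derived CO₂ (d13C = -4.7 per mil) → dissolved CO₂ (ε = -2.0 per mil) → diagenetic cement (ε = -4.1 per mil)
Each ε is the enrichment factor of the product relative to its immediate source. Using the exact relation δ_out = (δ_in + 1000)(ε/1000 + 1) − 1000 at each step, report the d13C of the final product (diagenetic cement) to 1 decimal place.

-10.8 per mil

step 1: δ = (-4.70 + 1000)·(-2.0/1000 + 1) − 1000 = -6.69 per mil
step 2: δ = (-6.69 + 1000)·(-4.1/1000 + 1) − 1000 = -10.76 per mil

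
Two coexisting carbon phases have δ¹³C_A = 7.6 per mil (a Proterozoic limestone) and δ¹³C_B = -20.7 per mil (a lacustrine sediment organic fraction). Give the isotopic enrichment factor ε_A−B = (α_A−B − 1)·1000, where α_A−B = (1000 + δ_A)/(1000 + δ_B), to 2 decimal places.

α_A−B = (1000 + 7.6) / (1000 + -20.7) = 1007.6 / 979.3 = 1.028898
ε_A−B = (1.028898 − 1) × 1000 = 28.898 per mil
(The approximation ε ≈ δ_A − δ_B would give 28.3 per mil.)

28.90 per mil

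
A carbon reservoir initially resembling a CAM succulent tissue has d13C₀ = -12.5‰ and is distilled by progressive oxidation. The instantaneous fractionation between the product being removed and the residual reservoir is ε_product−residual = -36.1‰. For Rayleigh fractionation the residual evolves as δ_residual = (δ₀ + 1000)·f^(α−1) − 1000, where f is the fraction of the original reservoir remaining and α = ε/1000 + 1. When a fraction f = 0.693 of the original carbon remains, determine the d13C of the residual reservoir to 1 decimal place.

0.7‰

Rayleigh residual: δ_res = (δ₀ + 1000)·f^(α−1) − 1000
α = ε/1000 + 1 = 0.96390, so α − 1 = -0.03610
f^(α−1) = 0.693^(-0.03610) = 1.013327
δ_res = (-12.5 + 1000) × 1.013327 − 1000 = 1000.660 − 1000 = 0.66‰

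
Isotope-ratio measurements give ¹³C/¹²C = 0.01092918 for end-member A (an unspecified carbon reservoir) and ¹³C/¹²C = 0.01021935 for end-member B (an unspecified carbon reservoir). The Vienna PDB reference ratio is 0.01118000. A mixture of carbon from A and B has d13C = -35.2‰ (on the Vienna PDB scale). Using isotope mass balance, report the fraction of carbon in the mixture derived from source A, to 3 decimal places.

0.799

δ_A = (0.01092918/0.01118000 − 1)×1000 = (0.977565 − 1)×1000 = -22.435‰
δ_B = (0.01021935/0.01118000 − 1)×1000 = (0.914074 − 1)×1000 = -85.926‰
f_A = (δ_mix − δ_B)/(δ_A − δ_B) = (-35.2 − (-85.926))/(-22.435 − (-85.926))
f_A = 50.726 / 63.491 = 0.7989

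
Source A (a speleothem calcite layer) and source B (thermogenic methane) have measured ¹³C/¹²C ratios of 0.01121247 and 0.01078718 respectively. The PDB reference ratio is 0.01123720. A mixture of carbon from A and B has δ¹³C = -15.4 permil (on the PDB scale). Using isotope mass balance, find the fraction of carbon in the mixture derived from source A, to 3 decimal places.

0.651

δ_A = (0.01121247/0.01123720 − 1)×1000 = (0.997799 − 1)×1000 = -2.201 permil
δ_B = (0.01078718/0.01123720 − 1)×1000 = (0.959953 − 1)×1000 = -40.047 permil
f_A = (δ_mix − δ_B)/(δ_A − δ_B) = (-15.4 − (-40.047))/(-2.201 − (-40.047))
f_A = 24.647 / 37.847 = 0.6512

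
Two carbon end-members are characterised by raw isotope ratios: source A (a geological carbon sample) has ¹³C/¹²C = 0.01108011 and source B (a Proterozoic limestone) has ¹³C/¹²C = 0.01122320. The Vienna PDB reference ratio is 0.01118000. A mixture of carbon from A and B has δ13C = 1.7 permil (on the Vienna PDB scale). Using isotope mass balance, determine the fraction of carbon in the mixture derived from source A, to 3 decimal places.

δ_A = (0.01108011/0.01118000 − 1)×1000 = (0.991065 − 1)×1000 = -8.935 permil
δ_B = (0.01122320/0.01118000 − 1)×1000 = (1.003864 − 1)×1000 = 3.864 permil
f_A = (δ_mix − δ_B)/(δ_A − δ_B) = (1.7 − (3.864))/(-8.935 − (3.864))
f_A = -2.164 / -12.799 = 0.1691

0.169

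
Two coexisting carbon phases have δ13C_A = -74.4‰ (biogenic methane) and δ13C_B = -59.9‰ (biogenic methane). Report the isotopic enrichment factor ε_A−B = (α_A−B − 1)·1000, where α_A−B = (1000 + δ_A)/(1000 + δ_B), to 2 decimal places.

-15.42‰

α_A−B = (1000 + -74.4) / (1000 + -59.9) = 925.6 / 940.1 = 0.984576
ε_A−B = (0.984576 − 1) × 1000 = -15.424‰
(The approximation ε ≈ δ_A − δ_B would give -14.5‰.)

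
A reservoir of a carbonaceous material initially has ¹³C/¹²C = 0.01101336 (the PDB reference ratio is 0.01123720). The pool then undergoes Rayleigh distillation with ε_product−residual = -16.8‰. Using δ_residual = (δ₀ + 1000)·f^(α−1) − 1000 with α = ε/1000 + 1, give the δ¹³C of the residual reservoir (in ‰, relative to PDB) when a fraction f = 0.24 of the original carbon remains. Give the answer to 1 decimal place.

3.9‰

δ₀ = (0.01101336/0.01123720 − 1)×1000 = (0.980080 − 1)×1000 = -19.920‰
α − 1 = ε/1000 = -0.0168
f^(α−1) = 0.24^(-0.0168) = 1.024265
δ_res = (-19.920 + 1000) × 1.024265 − 1000 = 1003.862 − 1000 = 3.86‰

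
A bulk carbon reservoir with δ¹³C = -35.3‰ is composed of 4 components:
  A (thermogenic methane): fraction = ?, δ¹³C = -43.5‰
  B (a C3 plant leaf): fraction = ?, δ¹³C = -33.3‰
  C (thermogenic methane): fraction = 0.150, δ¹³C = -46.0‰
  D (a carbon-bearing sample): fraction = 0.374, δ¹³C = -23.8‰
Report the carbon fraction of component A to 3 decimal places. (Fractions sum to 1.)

Let f_A and f_B be the unknown fractions; fractions sum to 1 so f_A + f_B = 0.476.
Mass balance: Σ fᵢ·δᵢ = δ_bulk ⇒ f_A·(-43.5) + f_B·(-33.3) = -35.3 − (-15.801) = -19.499
Substitute f_B = 0.476 − f_A:
f_A·(-43.5 − -33.3) = -19.499 − 0.476×(-33.3) = -3.648
f_A = -3.648 / -10.2 = 0.3576

0.358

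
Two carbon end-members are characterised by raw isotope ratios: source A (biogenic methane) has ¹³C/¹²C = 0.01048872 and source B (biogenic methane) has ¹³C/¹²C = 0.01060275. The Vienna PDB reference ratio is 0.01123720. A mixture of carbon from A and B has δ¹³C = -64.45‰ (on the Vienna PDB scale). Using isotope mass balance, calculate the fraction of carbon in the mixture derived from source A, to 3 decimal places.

δ_A = (0.01048872/0.01123720 − 1)×1000 = (0.933393 − 1)×1000 = -66.607‰
δ_B = (0.01060275/0.01123720 − 1)×1000 = (0.943540 − 1)×1000 = -56.460‰
f_A = (δ_mix − δ_B)/(δ_A − δ_B) = (-64.45 − (-56.460))/(-66.607 − (-56.460))
f_A = -7.990 / -10.148 = 0.7874

0.787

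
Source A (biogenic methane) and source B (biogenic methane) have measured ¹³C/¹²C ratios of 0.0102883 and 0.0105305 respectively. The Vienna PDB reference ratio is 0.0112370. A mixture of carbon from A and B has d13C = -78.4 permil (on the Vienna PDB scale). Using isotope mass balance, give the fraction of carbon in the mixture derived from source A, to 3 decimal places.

δ_A = (0.0102883/0.0112370 − 1)×1000 = (0.915574 − 1)×1000 = -84.426 permil
δ_B = (0.0105305/0.0112370 − 1)×1000 = (0.937127 − 1)×1000 = -62.873 permil
f_A = (δ_mix − δ_B)/(δ_A − δ_B) = (-78.4 − (-62.873))/(-84.426 − (-62.873))
f_A = -15.527 / -21.554 = 0.7204

0.720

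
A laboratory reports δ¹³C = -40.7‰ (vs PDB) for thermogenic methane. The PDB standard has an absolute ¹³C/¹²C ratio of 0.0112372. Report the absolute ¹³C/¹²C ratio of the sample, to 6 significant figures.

0.0107798

R_sample = R_standard × (δ¹³C/1000 + 1)
R_sample = 0.0112372 × (-40.7/1000 + 1) = 0.0112372 × 0.959300
R_sample = 0.0107798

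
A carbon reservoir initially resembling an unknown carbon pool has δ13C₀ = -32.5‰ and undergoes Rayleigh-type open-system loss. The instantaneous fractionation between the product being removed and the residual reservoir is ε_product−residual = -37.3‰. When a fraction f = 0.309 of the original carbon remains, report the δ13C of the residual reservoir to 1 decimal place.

10.8‰

Rayleigh residual: δ_res = (δ₀ + 1000)·f^(α−1) − 1000
α = ε/1000 + 1 = 0.96270, so α − 1 = -0.03730
f^(α−1) = 0.309^(-0.03730) = 1.044779
δ_res = (-32.5 + 1000) × 1.044779 − 1000 = 1010.824 − 1000 = 10.82‰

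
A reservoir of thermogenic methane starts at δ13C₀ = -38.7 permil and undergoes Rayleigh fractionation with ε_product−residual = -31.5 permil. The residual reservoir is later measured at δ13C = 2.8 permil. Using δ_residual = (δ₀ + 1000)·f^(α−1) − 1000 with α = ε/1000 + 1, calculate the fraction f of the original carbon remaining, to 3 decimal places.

α − 1 = ε/1000 = -0.0315
(δ_res + 1000)/(δ₀ + 1000) = (2.8 + 1000)/(-38.7 + 1000) = 1002.8/961.3 = 1.043171
f = 1.043171^(1/-0.0315) = exp(ln(1.043171)/-0.0315) = exp(0.04226/-0.0315)
f = exp(-1.3417) = 0.2614

0.261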